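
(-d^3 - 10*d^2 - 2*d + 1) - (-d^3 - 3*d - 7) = -10*d^2 + d + 8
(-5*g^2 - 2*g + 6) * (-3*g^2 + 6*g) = 15*g^4 - 24*g^3 - 30*g^2 + 36*g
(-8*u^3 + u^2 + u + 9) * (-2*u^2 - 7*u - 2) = 16*u^5 + 54*u^4 + 7*u^3 - 27*u^2 - 65*u - 18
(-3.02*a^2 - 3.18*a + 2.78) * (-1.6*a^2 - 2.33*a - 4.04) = 4.832*a^4 + 12.1246*a^3 + 15.1622*a^2 + 6.3698*a - 11.2312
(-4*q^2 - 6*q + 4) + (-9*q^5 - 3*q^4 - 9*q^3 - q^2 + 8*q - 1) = -9*q^5 - 3*q^4 - 9*q^3 - 5*q^2 + 2*q + 3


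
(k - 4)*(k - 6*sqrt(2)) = k^2 - 6*sqrt(2)*k - 4*k + 24*sqrt(2)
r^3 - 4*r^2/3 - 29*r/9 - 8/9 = (r - 8/3)*(r + 1/3)*(r + 1)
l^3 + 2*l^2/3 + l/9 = l*(l + 1/3)^2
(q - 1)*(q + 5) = q^2 + 4*q - 5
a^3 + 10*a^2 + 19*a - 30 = (a - 1)*(a + 5)*(a + 6)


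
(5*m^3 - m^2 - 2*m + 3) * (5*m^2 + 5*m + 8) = 25*m^5 + 20*m^4 + 25*m^3 - 3*m^2 - m + 24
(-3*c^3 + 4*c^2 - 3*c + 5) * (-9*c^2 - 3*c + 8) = 27*c^5 - 27*c^4 - 9*c^3 - 4*c^2 - 39*c + 40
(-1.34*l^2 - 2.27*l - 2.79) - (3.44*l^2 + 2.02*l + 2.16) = -4.78*l^2 - 4.29*l - 4.95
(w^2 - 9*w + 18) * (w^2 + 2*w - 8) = w^4 - 7*w^3 - 8*w^2 + 108*w - 144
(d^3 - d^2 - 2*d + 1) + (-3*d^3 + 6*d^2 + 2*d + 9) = -2*d^3 + 5*d^2 + 10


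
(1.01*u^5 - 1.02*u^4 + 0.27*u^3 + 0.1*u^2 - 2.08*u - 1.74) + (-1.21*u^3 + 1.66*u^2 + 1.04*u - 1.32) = 1.01*u^5 - 1.02*u^4 - 0.94*u^3 + 1.76*u^2 - 1.04*u - 3.06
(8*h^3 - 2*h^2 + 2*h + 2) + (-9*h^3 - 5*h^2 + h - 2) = -h^3 - 7*h^2 + 3*h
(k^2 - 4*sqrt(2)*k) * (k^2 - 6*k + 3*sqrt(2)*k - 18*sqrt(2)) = k^4 - 6*k^3 - sqrt(2)*k^3 - 24*k^2 + 6*sqrt(2)*k^2 + 144*k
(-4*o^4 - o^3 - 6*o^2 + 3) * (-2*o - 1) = 8*o^5 + 6*o^4 + 13*o^3 + 6*o^2 - 6*o - 3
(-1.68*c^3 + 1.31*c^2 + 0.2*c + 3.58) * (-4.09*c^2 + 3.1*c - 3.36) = 6.8712*c^5 - 10.5659*c^4 + 8.8878*c^3 - 18.4238*c^2 + 10.426*c - 12.0288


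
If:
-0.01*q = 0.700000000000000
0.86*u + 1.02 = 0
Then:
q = -70.00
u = -1.19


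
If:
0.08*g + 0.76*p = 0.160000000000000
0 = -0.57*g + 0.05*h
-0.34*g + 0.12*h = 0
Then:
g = 0.00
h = 0.00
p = 0.21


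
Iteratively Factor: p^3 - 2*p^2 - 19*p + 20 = (p - 1)*(p^2 - p - 20) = (p - 1)*(p + 4)*(p - 5)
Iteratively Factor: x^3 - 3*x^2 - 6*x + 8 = (x + 2)*(x^2 - 5*x + 4) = (x - 4)*(x + 2)*(x - 1)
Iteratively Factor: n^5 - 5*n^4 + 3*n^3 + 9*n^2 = (n)*(n^4 - 5*n^3 + 3*n^2 + 9*n) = n*(n - 3)*(n^3 - 2*n^2 - 3*n) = n*(n - 3)*(n + 1)*(n^2 - 3*n) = n*(n - 3)^2*(n + 1)*(n)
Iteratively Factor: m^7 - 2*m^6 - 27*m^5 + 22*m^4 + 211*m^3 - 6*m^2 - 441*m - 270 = (m - 5)*(m^6 + 3*m^5 - 12*m^4 - 38*m^3 + 21*m^2 + 99*m + 54) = (m - 5)*(m + 3)*(m^5 - 12*m^3 - 2*m^2 + 27*m + 18) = (m - 5)*(m - 3)*(m + 3)*(m^4 + 3*m^3 - 3*m^2 - 11*m - 6) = (m - 5)*(m - 3)*(m + 1)*(m + 3)*(m^3 + 2*m^2 - 5*m - 6) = (m - 5)*(m - 3)*(m + 1)^2*(m + 3)*(m^2 + m - 6) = (m - 5)*(m - 3)*(m - 2)*(m + 1)^2*(m + 3)*(m + 3)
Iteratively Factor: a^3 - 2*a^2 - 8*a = (a)*(a^2 - 2*a - 8) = a*(a + 2)*(a - 4)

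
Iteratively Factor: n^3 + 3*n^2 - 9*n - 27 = (n - 3)*(n^2 + 6*n + 9) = (n - 3)*(n + 3)*(n + 3)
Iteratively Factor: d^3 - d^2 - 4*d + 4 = (d - 1)*(d^2 - 4) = (d - 2)*(d - 1)*(d + 2)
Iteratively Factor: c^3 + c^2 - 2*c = (c - 1)*(c^2 + 2*c) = c*(c - 1)*(c + 2)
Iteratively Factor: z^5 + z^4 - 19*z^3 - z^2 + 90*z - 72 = (z + 3)*(z^4 - 2*z^3 - 13*z^2 + 38*z - 24) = (z - 1)*(z + 3)*(z^3 - z^2 - 14*z + 24) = (z - 3)*(z - 1)*(z + 3)*(z^2 + 2*z - 8) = (z - 3)*(z - 1)*(z + 3)*(z + 4)*(z - 2)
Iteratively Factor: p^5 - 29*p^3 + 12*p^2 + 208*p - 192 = (p - 3)*(p^4 + 3*p^3 - 20*p^2 - 48*p + 64) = (p - 3)*(p - 1)*(p^3 + 4*p^2 - 16*p - 64) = (p - 4)*(p - 3)*(p - 1)*(p^2 + 8*p + 16) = (p - 4)*(p - 3)*(p - 1)*(p + 4)*(p + 4)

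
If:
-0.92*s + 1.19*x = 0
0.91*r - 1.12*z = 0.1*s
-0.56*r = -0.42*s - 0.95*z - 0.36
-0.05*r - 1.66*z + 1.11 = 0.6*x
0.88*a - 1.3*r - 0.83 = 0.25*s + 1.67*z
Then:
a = 4.38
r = 1.21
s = -1.84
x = -1.42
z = 1.15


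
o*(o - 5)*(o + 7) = o^3 + 2*o^2 - 35*o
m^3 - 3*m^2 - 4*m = m*(m - 4)*(m + 1)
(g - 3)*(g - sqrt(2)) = g^2 - 3*g - sqrt(2)*g + 3*sqrt(2)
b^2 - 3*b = b*(b - 3)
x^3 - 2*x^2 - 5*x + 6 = (x - 3)*(x - 1)*(x + 2)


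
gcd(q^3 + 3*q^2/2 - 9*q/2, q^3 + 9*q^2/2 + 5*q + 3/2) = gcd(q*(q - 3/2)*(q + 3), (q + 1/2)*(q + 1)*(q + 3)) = q + 3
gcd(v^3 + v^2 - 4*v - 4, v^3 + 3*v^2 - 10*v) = v - 2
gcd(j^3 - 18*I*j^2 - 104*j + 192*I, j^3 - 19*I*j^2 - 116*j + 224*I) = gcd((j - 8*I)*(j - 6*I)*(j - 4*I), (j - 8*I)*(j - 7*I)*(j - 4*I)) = j^2 - 12*I*j - 32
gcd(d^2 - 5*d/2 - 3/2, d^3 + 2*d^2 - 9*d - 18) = d - 3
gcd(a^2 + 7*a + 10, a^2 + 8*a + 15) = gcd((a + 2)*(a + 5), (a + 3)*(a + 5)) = a + 5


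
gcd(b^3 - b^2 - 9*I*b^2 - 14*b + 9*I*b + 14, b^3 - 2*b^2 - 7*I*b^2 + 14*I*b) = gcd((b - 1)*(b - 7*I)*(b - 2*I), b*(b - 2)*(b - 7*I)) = b - 7*I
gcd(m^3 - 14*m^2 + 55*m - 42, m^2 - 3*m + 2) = m - 1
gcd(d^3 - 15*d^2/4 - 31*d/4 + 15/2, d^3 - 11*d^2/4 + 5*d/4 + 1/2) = 1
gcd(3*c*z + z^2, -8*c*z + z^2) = z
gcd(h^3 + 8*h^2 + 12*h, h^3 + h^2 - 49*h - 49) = 1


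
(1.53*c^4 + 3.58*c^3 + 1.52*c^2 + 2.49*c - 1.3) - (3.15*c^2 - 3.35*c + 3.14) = 1.53*c^4 + 3.58*c^3 - 1.63*c^2 + 5.84*c - 4.44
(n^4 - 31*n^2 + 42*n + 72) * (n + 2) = n^5 + 2*n^4 - 31*n^3 - 20*n^2 + 156*n + 144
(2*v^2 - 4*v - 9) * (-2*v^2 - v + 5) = -4*v^4 + 6*v^3 + 32*v^2 - 11*v - 45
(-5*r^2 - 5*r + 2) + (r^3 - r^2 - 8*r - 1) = r^3 - 6*r^2 - 13*r + 1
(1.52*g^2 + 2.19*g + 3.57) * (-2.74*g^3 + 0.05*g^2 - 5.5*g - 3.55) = -4.1648*g^5 - 5.9246*g^4 - 18.0323*g^3 - 17.2625*g^2 - 27.4095*g - 12.6735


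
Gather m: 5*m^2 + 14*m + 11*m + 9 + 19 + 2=5*m^2 + 25*m + 30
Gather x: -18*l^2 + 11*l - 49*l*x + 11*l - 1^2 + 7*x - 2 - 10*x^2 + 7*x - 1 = -18*l^2 + 22*l - 10*x^2 + x*(14 - 49*l) - 4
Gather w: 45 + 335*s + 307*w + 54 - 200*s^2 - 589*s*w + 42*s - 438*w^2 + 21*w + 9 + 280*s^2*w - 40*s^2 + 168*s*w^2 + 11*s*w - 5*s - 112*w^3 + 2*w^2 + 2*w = -240*s^2 + 372*s - 112*w^3 + w^2*(168*s - 436) + w*(280*s^2 - 578*s + 330) + 108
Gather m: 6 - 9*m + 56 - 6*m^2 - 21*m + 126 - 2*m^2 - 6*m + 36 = -8*m^2 - 36*m + 224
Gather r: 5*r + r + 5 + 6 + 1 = 6*r + 12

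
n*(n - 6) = n^2 - 6*n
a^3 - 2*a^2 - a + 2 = (a - 2)*(a - 1)*(a + 1)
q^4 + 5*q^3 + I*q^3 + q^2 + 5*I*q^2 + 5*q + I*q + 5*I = (q + 5)*(q - I)*(q + I)^2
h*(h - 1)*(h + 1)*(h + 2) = h^4 + 2*h^3 - h^2 - 2*h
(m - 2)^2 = m^2 - 4*m + 4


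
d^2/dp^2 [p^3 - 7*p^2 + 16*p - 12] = 6*p - 14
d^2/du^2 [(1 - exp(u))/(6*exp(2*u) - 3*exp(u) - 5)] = (-36*exp(4*u) + 126*exp(3*u) - 234*exp(2*u) + 144*exp(u) - 40)*exp(u)/(216*exp(6*u) - 324*exp(5*u) - 378*exp(4*u) + 513*exp(3*u) + 315*exp(2*u) - 225*exp(u) - 125)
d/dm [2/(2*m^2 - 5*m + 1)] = 2*(5 - 4*m)/(2*m^2 - 5*m + 1)^2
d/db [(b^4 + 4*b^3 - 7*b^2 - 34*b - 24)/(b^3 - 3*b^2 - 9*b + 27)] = (b^4 - 41*b^2 - 142*b - 126)/(b^4 - 18*b^2 + 81)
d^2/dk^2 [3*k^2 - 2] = 6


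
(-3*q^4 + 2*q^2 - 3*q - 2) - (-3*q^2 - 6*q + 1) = -3*q^4 + 5*q^2 + 3*q - 3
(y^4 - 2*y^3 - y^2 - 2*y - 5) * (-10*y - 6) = -10*y^5 + 14*y^4 + 22*y^3 + 26*y^2 + 62*y + 30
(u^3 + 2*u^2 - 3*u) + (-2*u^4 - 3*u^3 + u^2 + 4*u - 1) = -2*u^4 - 2*u^3 + 3*u^2 + u - 1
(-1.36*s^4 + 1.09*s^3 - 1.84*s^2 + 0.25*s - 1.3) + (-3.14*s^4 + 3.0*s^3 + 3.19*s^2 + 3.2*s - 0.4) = -4.5*s^4 + 4.09*s^3 + 1.35*s^2 + 3.45*s - 1.7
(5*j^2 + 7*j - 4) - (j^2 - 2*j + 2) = 4*j^2 + 9*j - 6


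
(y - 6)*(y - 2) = y^2 - 8*y + 12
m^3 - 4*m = m*(m - 2)*(m + 2)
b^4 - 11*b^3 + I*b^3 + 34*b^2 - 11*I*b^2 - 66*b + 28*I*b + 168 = (b - 7)*(b - 4)*(b - 2*I)*(b + 3*I)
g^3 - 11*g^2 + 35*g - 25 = (g - 5)^2*(g - 1)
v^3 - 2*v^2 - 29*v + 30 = (v - 6)*(v - 1)*(v + 5)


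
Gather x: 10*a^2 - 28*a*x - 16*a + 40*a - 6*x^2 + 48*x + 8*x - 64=10*a^2 + 24*a - 6*x^2 + x*(56 - 28*a) - 64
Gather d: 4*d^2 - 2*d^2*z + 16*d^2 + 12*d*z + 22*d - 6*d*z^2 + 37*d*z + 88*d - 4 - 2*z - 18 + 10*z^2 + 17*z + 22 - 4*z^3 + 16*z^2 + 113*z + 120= d^2*(20 - 2*z) + d*(-6*z^2 + 49*z + 110) - 4*z^3 + 26*z^2 + 128*z + 120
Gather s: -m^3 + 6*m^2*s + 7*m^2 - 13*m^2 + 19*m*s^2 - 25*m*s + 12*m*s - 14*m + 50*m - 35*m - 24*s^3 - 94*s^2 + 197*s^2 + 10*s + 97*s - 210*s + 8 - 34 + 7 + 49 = -m^3 - 6*m^2 + m - 24*s^3 + s^2*(19*m + 103) + s*(6*m^2 - 13*m - 103) + 30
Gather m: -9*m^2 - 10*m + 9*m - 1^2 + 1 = -9*m^2 - m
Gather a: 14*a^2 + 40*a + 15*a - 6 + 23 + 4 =14*a^2 + 55*a + 21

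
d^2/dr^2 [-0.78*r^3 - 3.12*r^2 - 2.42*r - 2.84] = -4.68*r - 6.24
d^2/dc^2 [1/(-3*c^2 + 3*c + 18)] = 2*(-c^2 + c + (2*c - 1)^2 + 6)/(3*(-c^2 + c + 6)^3)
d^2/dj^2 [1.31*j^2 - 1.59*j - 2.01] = 2.62000000000000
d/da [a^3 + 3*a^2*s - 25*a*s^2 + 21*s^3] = 3*a^2 + 6*a*s - 25*s^2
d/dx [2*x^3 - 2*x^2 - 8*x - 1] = 6*x^2 - 4*x - 8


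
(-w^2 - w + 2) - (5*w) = -w^2 - 6*w + 2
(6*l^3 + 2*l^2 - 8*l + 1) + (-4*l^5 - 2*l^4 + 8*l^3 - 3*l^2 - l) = -4*l^5 - 2*l^4 + 14*l^3 - l^2 - 9*l + 1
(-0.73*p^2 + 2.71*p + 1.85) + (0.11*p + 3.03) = -0.73*p^2 + 2.82*p + 4.88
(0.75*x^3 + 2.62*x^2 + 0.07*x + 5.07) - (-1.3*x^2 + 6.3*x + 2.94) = 0.75*x^3 + 3.92*x^2 - 6.23*x + 2.13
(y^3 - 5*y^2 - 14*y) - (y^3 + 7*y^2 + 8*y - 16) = -12*y^2 - 22*y + 16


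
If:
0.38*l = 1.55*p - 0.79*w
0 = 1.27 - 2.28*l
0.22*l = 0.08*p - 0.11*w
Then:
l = 0.56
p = -0.69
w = -1.61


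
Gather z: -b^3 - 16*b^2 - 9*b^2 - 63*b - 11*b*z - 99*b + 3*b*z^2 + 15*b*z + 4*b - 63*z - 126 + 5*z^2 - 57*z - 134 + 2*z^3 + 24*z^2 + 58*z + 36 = -b^3 - 25*b^2 - 158*b + 2*z^3 + z^2*(3*b + 29) + z*(4*b - 62) - 224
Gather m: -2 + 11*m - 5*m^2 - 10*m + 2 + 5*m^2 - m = 0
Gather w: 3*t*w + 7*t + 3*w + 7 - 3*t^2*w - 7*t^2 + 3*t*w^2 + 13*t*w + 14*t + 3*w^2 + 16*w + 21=-7*t^2 + 21*t + w^2*(3*t + 3) + w*(-3*t^2 + 16*t + 19) + 28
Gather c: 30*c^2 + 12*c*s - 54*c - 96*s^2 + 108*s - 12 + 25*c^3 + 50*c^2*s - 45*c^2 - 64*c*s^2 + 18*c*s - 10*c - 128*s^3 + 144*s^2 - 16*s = 25*c^3 + c^2*(50*s - 15) + c*(-64*s^2 + 30*s - 64) - 128*s^3 + 48*s^2 + 92*s - 12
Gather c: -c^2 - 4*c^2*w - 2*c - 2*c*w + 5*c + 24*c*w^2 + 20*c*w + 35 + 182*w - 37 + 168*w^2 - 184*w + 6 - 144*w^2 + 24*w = c^2*(-4*w - 1) + c*(24*w^2 + 18*w + 3) + 24*w^2 + 22*w + 4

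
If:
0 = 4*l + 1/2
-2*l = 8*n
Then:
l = -1/8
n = 1/32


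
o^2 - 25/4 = (o - 5/2)*(o + 5/2)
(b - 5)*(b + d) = b^2 + b*d - 5*b - 5*d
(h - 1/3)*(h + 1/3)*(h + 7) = h^3 + 7*h^2 - h/9 - 7/9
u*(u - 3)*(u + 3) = u^3 - 9*u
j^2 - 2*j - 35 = (j - 7)*(j + 5)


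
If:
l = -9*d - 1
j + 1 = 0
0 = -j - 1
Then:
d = -l/9 - 1/9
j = -1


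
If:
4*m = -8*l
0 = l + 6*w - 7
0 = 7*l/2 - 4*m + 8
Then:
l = -16/23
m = 32/23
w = 59/46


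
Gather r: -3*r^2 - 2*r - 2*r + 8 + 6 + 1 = -3*r^2 - 4*r + 15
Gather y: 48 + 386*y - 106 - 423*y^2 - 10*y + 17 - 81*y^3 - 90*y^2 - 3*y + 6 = -81*y^3 - 513*y^2 + 373*y - 35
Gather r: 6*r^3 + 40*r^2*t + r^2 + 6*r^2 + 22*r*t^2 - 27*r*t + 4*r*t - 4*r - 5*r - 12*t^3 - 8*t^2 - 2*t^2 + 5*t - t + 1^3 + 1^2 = 6*r^3 + r^2*(40*t + 7) + r*(22*t^2 - 23*t - 9) - 12*t^3 - 10*t^2 + 4*t + 2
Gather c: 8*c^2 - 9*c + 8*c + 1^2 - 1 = 8*c^2 - c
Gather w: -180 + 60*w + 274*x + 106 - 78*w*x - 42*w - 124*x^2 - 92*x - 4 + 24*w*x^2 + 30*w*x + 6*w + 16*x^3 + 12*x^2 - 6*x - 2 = w*(24*x^2 - 48*x + 24) + 16*x^3 - 112*x^2 + 176*x - 80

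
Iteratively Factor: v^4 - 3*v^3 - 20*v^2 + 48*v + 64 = (v + 4)*(v^3 - 7*v^2 + 8*v + 16) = (v + 1)*(v + 4)*(v^2 - 8*v + 16) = (v - 4)*(v + 1)*(v + 4)*(v - 4)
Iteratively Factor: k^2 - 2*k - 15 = (k + 3)*(k - 5)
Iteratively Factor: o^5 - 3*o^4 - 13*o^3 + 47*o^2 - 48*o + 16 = (o + 4)*(o^4 - 7*o^3 + 15*o^2 - 13*o + 4) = (o - 4)*(o + 4)*(o^3 - 3*o^2 + 3*o - 1) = (o - 4)*(o - 1)*(o + 4)*(o^2 - 2*o + 1) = (o - 4)*(o - 1)^2*(o + 4)*(o - 1)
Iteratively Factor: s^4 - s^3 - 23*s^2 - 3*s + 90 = (s + 3)*(s^3 - 4*s^2 - 11*s + 30) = (s - 5)*(s + 3)*(s^2 + s - 6) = (s - 5)*(s + 3)^2*(s - 2)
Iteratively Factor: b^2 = (b)*(b)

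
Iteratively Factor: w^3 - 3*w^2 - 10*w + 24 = (w - 4)*(w^2 + w - 6) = (w - 4)*(w - 2)*(w + 3)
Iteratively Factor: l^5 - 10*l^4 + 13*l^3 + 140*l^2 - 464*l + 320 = (l - 1)*(l^4 - 9*l^3 + 4*l^2 + 144*l - 320) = (l - 5)*(l - 1)*(l^3 - 4*l^2 - 16*l + 64) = (l - 5)*(l - 4)*(l - 1)*(l^2 - 16) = (l - 5)*(l - 4)^2*(l - 1)*(l + 4)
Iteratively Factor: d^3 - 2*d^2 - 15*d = (d)*(d^2 - 2*d - 15) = d*(d + 3)*(d - 5)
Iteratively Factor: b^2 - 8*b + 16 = (b - 4)*(b - 4)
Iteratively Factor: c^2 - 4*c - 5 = (c + 1)*(c - 5)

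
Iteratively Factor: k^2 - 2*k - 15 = (k - 5)*(k + 3)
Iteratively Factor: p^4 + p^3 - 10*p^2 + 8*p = (p - 2)*(p^3 + 3*p^2 - 4*p) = p*(p - 2)*(p^2 + 3*p - 4) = p*(p - 2)*(p - 1)*(p + 4)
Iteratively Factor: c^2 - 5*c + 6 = (c - 3)*(c - 2)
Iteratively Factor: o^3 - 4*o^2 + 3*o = (o - 3)*(o^2 - o) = o*(o - 3)*(o - 1)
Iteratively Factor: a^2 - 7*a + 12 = (a - 3)*(a - 4)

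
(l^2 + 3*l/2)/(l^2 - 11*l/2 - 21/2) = l/(l - 7)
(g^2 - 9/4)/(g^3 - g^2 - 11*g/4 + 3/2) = (2*g - 3)/(2*g^2 - 5*g + 2)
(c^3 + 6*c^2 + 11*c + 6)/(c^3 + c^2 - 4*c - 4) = (c + 3)/(c - 2)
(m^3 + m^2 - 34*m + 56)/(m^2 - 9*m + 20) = (m^2 + 5*m - 14)/(m - 5)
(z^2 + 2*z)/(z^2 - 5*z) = (z + 2)/(z - 5)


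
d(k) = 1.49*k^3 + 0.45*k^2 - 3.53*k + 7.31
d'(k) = 4.47*k^2 + 0.9*k - 3.53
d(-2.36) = -1.44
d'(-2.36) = 19.24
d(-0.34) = 8.50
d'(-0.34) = -3.32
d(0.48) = 5.88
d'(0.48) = -2.07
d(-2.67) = -8.42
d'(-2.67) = 25.93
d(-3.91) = -61.07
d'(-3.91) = 61.29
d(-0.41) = 8.73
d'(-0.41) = -3.15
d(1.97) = 13.49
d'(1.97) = 15.59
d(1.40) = 7.34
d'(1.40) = 6.49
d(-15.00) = -4867.24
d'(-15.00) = 988.72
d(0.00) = 7.31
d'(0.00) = -3.53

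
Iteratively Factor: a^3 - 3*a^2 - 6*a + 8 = (a - 1)*(a^2 - 2*a - 8) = (a - 4)*(a - 1)*(a + 2)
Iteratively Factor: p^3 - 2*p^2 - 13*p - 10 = (p + 2)*(p^2 - 4*p - 5) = (p - 5)*(p + 2)*(p + 1)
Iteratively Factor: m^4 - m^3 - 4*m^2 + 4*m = (m + 2)*(m^3 - 3*m^2 + 2*m) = m*(m + 2)*(m^2 - 3*m + 2) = m*(m - 2)*(m + 2)*(m - 1)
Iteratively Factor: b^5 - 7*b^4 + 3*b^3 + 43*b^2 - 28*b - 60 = (b - 3)*(b^4 - 4*b^3 - 9*b^2 + 16*b + 20) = (b - 5)*(b - 3)*(b^3 + b^2 - 4*b - 4) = (b - 5)*(b - 3)*(b + 1)*(b^2 - 4) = (b - 5)*(b - 3)*(b - 2)*(b + 1)*(b + 2)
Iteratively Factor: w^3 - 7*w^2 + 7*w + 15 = (w - 5)*(w^2 - 2*w - 3) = (w - 5)*(w + 1)*(w - 3)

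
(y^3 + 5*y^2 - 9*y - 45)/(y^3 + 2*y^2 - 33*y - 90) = (y - 3)/(y - 6)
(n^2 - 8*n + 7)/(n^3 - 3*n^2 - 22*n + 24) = (n - 7)/(n^2 - 2*n - 24)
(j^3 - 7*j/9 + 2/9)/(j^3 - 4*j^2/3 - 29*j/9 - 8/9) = (9*j^2 - 9*j + 2)/(9*j^2 - 21*j - 8)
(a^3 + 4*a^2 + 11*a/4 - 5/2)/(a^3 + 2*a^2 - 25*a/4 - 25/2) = (2*a - 1)/(2*a - 5)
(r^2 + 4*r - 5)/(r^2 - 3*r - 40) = (r - 1)/(r - 8)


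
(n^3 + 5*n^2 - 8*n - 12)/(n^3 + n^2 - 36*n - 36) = (n - 2)/(n - 6)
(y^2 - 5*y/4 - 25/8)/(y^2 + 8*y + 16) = (8*y^2 - 10*y - 25)/(8*(y^2 + 8*y + 16))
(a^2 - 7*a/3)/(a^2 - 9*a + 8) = a*(3*a - 7)/(3*(a^2 - 9*a + 8))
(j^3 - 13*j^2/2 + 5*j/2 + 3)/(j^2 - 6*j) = j - 1/2 - 1/(2*j)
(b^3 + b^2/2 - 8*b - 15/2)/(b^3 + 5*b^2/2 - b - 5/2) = (b - 3)/(b - 1)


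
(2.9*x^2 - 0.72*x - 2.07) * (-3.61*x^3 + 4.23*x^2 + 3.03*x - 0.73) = -10.469*x^5 + 14.8662*x^4 + 13.2141*x^3 - 13.0547*x^2 - 5.7465*x + 1.5111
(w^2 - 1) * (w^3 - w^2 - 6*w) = w^5 - w^4 - 7*w^3 + w^2 + 6*w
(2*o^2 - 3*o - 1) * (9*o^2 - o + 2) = 18*o^4 - 29*o^3 - 2*o^2 - 5*o - 2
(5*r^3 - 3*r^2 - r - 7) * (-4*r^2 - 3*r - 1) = -20*r^5 - 3*r^4 + 8*r^3 + 34*r^2 + 22*r + 7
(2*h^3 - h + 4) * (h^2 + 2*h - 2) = 2*h^5 + 4*h^4 - 5*h^3 + 2*h^2 + 10*h - 8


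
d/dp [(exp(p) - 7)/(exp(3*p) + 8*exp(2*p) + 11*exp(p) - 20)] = (-(exp(p) - 7)*(3*exp(2*p) + 16*exp(p) + 11) + exp(3*p) + 8*exp(2*p) + 11*exp(p) - 20)*exp(p)/(exp(3*p) + 8*exp(2*p) + 11*exp(p) - 20)^2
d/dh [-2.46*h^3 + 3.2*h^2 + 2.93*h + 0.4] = -7.38*h^2 + 6.4*h + 2.93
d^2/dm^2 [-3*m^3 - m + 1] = -18*m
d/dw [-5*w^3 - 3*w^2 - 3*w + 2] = -15*w^2 - 6*w - 3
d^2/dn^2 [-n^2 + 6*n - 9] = -2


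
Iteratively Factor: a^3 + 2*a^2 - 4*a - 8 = (a + 2)*(a^2 - 4) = (a + 2)^2*(a - 2)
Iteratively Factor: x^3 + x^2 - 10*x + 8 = (x - 1)*(x^2 + 2*x - 8) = (x - 2)*(x - 1)*(x + 4)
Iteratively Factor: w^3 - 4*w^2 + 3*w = (w - 1)*(w^2 - 3*w) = w*(w - 1)*(w - 3)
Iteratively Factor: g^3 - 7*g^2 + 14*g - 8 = (g - 2)*(g^2 - 5*g + 4) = (g - 4)*(g - 2)*(g - 1)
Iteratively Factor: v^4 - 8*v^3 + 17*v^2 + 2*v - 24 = (v + 1)*(v^3 - 9*v^2 + 26*v - 24) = (v - 4)*(v + 1)*(v^2 - 5*v + 6) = (v - 4)*(v - 3)*(v + 1)*(v - 2)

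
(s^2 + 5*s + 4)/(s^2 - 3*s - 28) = (s + 1)/(s - 7)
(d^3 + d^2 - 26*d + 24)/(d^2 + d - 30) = (d^2 - 5*d + 4)/(d - 5)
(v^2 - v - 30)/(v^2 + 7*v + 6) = (v^2 - v - 30)/(v^2 + 7*v + 6)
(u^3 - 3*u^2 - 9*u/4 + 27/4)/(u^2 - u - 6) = (u^2 - 9/4)/(u + 2)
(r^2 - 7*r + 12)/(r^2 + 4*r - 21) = (r - 4)/(r + 7)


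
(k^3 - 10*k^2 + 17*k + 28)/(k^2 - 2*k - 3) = (k^2 - 11*k + 28)/(k - 3)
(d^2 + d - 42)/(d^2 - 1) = (d^2 + d - 42)/(d^2 - 1)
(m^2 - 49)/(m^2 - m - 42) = (m + 7)/(m + 6)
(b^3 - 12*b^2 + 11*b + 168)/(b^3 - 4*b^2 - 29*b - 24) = (b - 7)/(b + 1)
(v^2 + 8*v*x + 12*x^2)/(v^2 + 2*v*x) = (v + 6*x)/v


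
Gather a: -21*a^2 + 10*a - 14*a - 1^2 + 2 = -21*a^2 - 4*a + 1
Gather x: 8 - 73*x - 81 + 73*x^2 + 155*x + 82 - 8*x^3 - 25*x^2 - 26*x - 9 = -8*x^3 + 48*x^2 + 56*x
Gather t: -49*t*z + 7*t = t*(7 - 49*z)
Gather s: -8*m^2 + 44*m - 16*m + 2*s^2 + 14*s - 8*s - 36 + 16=-8*m^2 + 28*m + 2*s^2 + 6*s - 20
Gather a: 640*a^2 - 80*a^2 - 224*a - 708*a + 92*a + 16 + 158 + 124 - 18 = 560*a^2 - 840*a + 280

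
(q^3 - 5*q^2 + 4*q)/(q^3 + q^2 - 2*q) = (q - 4)/(q + 2)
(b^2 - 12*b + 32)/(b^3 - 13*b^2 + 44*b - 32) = 1/(b - 1)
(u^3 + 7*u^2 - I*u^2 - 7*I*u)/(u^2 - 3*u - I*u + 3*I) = u*(u + 7)/(u - 3)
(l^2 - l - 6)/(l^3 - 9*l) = (l + 2)/(l*(l + 3))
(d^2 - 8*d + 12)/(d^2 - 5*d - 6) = (d - 2)/(d + 1)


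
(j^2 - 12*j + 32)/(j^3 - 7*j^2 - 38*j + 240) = (j - 4)/(j^2 + j - 30)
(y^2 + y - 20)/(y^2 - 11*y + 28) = (y + 5)/(y - 7)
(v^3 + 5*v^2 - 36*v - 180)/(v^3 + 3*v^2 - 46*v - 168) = (v^2 - v - 30)/(v^2 - 3*v - 28)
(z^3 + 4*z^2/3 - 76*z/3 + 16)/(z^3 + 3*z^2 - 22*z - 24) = (z - 2/3)/(z + 1)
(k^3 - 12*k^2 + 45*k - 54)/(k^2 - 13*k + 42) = (k^2 - 6*k + 9)/(k - 7)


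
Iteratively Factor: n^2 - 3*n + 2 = (n - 2)*(n - 1)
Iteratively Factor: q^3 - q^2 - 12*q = (q + 3)*(q^2 - 4*q) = q*(q + 3)*(q - 4)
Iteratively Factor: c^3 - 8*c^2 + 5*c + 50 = (c - 5)*(c^2 - 3*c - 10) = (c - 5)*(c + 2)*(c - 5)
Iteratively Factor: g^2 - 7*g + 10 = (g - 2)*(g - 5)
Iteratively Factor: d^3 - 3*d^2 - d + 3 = (d - 3)*(d^2 - 1) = (d - 3)*(d + 1)*(d - 1)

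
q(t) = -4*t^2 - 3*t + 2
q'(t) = -8*t - 3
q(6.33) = -177.27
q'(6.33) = -53.64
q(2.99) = -42.73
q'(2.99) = -26.92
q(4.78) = -103.73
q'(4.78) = -41.24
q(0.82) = -3.15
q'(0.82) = -9.56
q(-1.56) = -3.05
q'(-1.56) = 9.48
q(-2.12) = -9.62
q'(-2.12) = 13.96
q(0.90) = -3.94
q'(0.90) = -10.20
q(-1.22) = -0.29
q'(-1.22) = 6.76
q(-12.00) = -538.00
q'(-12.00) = 93.00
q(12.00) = -610.00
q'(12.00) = -99.00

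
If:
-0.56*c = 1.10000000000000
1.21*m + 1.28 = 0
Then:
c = -1.96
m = -1.06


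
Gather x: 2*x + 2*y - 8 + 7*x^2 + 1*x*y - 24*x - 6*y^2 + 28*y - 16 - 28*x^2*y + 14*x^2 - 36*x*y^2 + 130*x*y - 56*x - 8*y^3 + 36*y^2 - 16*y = x^2*(21 - 28*y) + x*(-36*y^2 + 131*y - 78) - 8*y^3 + 30*y^2 + 14*y - 24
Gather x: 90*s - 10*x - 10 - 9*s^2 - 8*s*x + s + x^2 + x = -9*s^2 + 91*s + x^2 + x*(-8*s - 9) - 10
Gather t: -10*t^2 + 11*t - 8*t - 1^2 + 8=-10*t^2 + 3*t + 7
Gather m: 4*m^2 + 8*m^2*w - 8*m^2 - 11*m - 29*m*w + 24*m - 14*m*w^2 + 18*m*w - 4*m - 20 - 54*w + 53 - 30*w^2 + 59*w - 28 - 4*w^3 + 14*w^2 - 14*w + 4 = m^2*(8*w - 4) + m*(-14*w^2 - 11*w + 9) - 4*w^3 - 16*w^2 - 9*w + 9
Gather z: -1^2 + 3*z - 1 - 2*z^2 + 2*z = -2*z^2 + 5*z - 2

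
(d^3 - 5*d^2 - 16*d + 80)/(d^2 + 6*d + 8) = (d^2 - 9*d + 20)/(d + 2)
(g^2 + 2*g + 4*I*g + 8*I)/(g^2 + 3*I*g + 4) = (g + 2)/(g - I)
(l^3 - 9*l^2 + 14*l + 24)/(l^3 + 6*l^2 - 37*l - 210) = (l^2 - 3*l - 4)/(l^2 + 12*l + 35)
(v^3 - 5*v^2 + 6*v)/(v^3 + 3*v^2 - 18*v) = (v - 2)/(v + 6)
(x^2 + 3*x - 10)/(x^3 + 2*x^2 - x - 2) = (x^2 + 3*x - 10)/(x^3 + 2*x^2 - x - 2)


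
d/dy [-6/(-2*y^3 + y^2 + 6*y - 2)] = 12*(-3*y^2 + y + 3)/(2*y^3 - y^2 - 6*y + 2)^2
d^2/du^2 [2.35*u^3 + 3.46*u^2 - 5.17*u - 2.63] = 14.1*u + 6.92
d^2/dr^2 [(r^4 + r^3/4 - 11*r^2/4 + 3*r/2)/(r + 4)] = (12*r^4 + 129*r^3 + 396*r^2 + 48*r - 200)/(2*(r^3 + 12*r^2 + 48*r + 64))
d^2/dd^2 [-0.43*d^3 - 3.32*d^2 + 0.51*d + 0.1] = -2.58*d - 6.64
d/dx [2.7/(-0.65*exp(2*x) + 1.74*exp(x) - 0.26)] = (3.51*exp(x) - 4.698)*exp(x)/(0.65*exp(2*x) - 1.74*exp(x) + 0.26)^2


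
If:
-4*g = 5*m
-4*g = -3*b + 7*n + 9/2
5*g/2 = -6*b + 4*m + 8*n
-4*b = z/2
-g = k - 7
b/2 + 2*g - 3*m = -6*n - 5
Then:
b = -944/4067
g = -1800/4067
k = 30269/4067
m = 1440/4067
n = -3981/8134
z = 7552/4067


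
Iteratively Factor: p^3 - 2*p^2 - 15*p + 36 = (p - 3)*(p^2 + p - 12) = (p - 3)*(p + 4)*(p - 3)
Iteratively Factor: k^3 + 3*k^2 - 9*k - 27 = (k - 3)*(k^2 + 6*k + 9) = (k - 3)*(k + 3)*(k + 3)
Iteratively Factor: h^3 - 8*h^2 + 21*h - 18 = (h - 3)*(h^2 - 5*h + 6) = (h - 3)*(h - 2)*(h - 3)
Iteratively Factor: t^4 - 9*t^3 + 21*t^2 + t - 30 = (t - 2)*(t^3 - 7*t^2 + 7*t + 15) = (t - 2)*(t + 1)*(t^2 - 8*t + 15) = (t - 3)*(t - 2)*(t + 1)*(t - 5)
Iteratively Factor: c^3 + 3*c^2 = (c + 3)*(c^2) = c*(c + 3)*(c)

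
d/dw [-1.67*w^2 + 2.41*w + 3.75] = 2.41 - 3.34*w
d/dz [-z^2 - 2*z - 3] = -2*z - 2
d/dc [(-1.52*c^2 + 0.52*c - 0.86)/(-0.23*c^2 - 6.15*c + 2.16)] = (9.4676*c^2 - 6.962*c - 4.1658)/(0.0529*c^4 + 2.829*c^3 + 36.8289*c^2 - 26.568*c + 4.6656)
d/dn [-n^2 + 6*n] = 6 - 2*n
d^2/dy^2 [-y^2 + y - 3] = -2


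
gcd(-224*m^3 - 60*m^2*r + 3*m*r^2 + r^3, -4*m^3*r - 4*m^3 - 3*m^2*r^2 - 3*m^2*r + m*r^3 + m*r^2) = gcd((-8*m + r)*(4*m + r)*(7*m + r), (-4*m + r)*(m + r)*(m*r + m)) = 1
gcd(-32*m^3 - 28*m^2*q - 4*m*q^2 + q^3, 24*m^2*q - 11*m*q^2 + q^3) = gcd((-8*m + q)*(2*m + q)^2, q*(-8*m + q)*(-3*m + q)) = -8*m + q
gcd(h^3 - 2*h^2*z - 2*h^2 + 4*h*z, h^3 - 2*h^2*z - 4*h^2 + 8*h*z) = -h^2 + 2*h*z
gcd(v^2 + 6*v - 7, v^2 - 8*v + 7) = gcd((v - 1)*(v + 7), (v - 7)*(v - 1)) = v - 1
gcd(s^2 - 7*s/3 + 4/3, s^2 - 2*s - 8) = 1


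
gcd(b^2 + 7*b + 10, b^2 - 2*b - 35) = b + 5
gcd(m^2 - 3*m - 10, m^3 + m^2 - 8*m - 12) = m + 2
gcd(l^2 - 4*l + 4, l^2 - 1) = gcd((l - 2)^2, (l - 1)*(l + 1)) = 1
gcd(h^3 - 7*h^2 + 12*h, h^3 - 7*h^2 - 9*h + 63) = h - 3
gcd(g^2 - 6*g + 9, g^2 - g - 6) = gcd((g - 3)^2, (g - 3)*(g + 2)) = g - 3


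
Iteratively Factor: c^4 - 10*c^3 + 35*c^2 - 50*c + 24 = (c - 2)*(c^3 - 8*c^2 + 19*c - 12) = (c - 3)*(c - 2)*(c^2 - 5*c + 4) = (c - 4)*(c - 3)*(c - 2)*(c - 1)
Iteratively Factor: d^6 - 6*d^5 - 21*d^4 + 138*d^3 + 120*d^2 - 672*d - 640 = (d + 1)*(d^5 - 7*d^4 - 14*d^3 + 152*d^2 - 32*d - 640) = (d + 1)*(d + 2)*(d^4 - 9*d^3 + 4*d^2 + 144*d - 320) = (d - 4)*(d + 1)*(d + 2)*(d^3 - 5*d^2 - 16*d + 80) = (d - 4)^2*(d + 1)*(d + 2)*(d^2 - d - 20) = (d - 4)^2*(d + 1)*(d + 2)*(d + 4)*(d - 5)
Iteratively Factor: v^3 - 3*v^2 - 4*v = (v)*(v^2 - 3*v - 4) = v*(v - 4)*(v + 1)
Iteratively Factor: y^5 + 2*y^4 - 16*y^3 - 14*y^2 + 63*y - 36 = (y - 1)*(y^4 + 3*y^3 - 13*y^2 - 27*y + 36) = (y - 1)^2*(y^3 + 4*y^2 - 9*y - 36) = (y - 3)*(y - 1)^2*(y^2 + 7*y + 12) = (y - 3)*(y - 1)^2*(y + 4)*(y + 3)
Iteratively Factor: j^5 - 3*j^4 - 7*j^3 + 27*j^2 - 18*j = (j - 1)*(j^4 - 2*j^3 - 9*j^2 + 18*j) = (j - 1)*(j + 3)*(j^3 - 5*j^2 + 6*j) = (j - 3)*(j - 1)*(j + 3)*(j^2 - 2*j) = j*(j - 3)*(j - 1)*(j + 3)*(j - 2)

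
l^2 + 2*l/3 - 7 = (l - 7/3)*(l + 3)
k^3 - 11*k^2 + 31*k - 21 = (k - 7)*(k - 3)*(k - 1)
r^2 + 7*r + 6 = (r + 1)*(r + 6)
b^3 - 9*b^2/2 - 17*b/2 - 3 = (b - 6)*(b + 1/2)*(b + 1)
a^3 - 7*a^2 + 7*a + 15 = (a - 5)*(a - 3)*(a + 1)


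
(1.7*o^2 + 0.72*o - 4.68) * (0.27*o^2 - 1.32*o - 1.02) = 0.459*o^4 - 2.0496*o^3 - 3.948*o^2 + 5.4432*o + 4.7736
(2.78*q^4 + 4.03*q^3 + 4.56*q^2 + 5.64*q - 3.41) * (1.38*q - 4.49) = 3.8364*q^5 - 6.9208*q^4 - 11.8019*q^3 - 12.6912*q^2 - 30.0294*q + 15.3109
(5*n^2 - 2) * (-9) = 18 - 45*n^2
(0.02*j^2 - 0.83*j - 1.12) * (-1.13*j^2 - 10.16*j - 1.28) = -0.0226*j^4 + 0.7347*j^3 + 9.6728*j^2 + 12.4416*j + 1.4336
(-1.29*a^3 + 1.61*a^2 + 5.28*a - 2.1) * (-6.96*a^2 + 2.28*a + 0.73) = 8.9784*a^5 - 14.1468*a^4 - 34.0197*a^3 + 27.8297*a^2 - 0.933599999999999*a - 1.533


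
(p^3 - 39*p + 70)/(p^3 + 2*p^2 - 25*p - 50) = (p^2 + 5*p - 14)/(p^2 + 7*p + 10)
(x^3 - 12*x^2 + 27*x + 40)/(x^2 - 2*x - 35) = (-x^3 + 12*x^2 - 27*x - 40)/(-x^2 + 2*x + 35)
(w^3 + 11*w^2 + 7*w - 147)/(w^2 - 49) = (w^2 + 4*w - 21)/(w - 7)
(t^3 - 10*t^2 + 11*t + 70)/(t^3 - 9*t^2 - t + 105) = (t + 2)/(t + 3)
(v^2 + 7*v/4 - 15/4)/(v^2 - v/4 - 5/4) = (v + 3)/(v + 1)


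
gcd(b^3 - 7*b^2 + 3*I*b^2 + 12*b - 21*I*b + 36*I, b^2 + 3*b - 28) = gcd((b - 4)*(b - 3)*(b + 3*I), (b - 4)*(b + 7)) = b - 4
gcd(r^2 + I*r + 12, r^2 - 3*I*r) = r - 3*I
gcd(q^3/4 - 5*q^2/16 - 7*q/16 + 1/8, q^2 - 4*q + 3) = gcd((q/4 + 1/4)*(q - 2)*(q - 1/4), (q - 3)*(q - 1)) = 1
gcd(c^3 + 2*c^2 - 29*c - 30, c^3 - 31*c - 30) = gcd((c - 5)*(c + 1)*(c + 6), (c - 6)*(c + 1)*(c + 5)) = c + 1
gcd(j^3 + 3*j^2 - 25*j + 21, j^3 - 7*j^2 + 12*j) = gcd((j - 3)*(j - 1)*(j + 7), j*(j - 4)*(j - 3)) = j - 3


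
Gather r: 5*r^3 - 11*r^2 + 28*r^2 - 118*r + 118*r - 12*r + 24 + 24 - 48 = 5*r^3 + 17*r^2 - 12*r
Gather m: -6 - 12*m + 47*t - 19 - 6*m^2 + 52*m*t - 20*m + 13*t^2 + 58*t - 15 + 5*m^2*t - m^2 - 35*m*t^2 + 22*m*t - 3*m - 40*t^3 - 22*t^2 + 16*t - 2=m^2*(5*t - 7) + m*(-35*t^2 + 74*t - 35) - 40*t^3 - 9*t^2 + 121*t - 42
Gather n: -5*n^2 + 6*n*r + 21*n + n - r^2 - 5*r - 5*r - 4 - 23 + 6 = -5*n^2 + n*(6*r + 22) - r^2 - 10*r - 21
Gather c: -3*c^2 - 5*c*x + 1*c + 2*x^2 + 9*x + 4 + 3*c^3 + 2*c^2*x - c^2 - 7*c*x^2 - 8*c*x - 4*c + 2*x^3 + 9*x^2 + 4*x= 3*c^3 + c^2*(2*x - 4) + c*(-7*x^2 - 13*x - 3) + 2*x^3 + 11*x^2 + 13*x + 4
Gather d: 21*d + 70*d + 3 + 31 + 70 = 91*d + 104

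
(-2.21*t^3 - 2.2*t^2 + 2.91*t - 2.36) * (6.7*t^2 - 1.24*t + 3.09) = -14.807*t^5 - 11.9996*t^4 + 15.3961*t^3 - 26.2184*t^2 + 11.9183*t - 7.2924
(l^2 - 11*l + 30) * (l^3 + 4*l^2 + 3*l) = l^5 - 7*l^4 - 11*l^3 + 87*l^2 + 90*l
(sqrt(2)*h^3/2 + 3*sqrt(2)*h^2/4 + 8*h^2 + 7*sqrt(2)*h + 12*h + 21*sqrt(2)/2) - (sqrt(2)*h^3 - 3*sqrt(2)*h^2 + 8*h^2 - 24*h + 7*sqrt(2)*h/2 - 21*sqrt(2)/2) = -sqrt(2)*h^3/2 + 15*sqrt(2)*h^2/4 + 7*sqrt(2)*h/2 + 36*h + 21*sqrt(2)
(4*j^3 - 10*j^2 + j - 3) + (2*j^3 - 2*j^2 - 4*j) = 6*j^3 - 12*j^2 - 3*j - 3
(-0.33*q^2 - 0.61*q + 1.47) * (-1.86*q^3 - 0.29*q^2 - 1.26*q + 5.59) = 0.6138*q^5 + 1.2303*q^4 - 2.1415*q^3 - 1.5024*q^2 - 5.2621*q + 8.2173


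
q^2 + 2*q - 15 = (q - 3)*(q + 5)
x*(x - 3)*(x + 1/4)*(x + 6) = x^4 + 13*x^3/4 - 69*x^2/4 - 9*x/2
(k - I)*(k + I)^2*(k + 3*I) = k^4 + 4*I*k^3 - 2*k^2 + 4*I*k - 3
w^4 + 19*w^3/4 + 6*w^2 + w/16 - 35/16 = (w - 1/2)*(w + 1)*(w + 7/4)*(w + 5/2)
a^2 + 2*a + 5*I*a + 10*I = (a + 2)*(a + 5*I)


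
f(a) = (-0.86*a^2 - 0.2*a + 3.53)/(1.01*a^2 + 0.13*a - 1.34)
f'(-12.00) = 0.00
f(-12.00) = -0.83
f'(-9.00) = 0.01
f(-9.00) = -0.81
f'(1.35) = -14.30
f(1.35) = 2.50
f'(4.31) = -0.06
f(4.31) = -0.74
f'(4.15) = -0.07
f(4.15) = -0.73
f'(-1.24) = 2212.73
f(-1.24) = 47.43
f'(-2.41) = 0.67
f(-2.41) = -0.23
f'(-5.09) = 0.05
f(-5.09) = -0.73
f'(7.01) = -0.01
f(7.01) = -0.82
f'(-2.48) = 0.60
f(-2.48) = -0.28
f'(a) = (-2.02*a - 0.13)*(-0.86*a^2 - 0.2*a + 3.53)/(1.01*a^2 + 0.13*a - 1.34)^2 + (-1.72*a - 0.2)/(1.01*a^2 + 0.13*a - 1.34)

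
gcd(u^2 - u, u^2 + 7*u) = u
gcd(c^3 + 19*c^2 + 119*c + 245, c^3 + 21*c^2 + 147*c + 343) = c^2 + 14*c + 49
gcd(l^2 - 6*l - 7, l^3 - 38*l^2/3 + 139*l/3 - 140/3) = l - 7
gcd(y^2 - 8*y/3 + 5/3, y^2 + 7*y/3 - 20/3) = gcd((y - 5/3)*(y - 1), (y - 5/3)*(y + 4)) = y - 5/3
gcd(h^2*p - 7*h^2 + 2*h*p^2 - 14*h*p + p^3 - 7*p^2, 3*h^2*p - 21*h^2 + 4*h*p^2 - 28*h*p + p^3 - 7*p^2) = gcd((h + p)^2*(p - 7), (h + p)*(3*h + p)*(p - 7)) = h*p - 7*h + p^2 - 7*p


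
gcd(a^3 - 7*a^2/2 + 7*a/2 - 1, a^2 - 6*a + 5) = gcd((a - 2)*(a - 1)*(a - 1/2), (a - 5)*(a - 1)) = a - 1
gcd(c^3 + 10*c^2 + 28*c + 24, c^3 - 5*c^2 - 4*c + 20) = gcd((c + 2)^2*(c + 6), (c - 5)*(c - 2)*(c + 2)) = c + 2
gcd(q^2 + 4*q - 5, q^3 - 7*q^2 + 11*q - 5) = q - 1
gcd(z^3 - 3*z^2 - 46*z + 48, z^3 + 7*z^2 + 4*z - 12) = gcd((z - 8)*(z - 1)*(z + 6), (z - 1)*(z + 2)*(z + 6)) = z^2 + 5*z - 6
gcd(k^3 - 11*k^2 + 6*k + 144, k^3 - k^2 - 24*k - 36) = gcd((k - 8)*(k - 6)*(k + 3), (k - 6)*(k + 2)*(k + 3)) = k^2 - 3*k - 18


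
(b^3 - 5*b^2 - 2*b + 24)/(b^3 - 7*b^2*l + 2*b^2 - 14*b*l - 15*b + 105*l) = (b^2 - 2*b - 8)/(b^2 - 7*b*l + 5*b - 35*l)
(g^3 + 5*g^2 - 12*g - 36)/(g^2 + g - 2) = (g^2 + 3*g - 18)/(g - 1)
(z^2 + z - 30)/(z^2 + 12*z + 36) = (z - 5)/(z + 6)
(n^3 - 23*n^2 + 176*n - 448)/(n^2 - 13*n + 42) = (n^2 - 16*n + 64)/(n - 6)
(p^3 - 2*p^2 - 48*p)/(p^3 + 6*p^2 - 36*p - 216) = p*(p - 8)/(p^2 - 36)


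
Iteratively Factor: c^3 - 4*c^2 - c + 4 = (c - 1)*(c^2 - 3*c - 4) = (c - 1)*(c + 1)*(c - 4)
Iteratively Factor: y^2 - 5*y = (y - 5)*(y)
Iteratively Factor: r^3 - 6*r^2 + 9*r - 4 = (r - 1)*(r^2 - 5*r + 4) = (r - 1)^2*(r - 4)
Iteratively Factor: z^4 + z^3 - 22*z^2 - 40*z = (z + 2)*(z^3 - z^2 - 20*z) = (z - 5)*(z + 2)*(z^2 + 4*z) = (z - 5)*(z + 2)*(z + 4)*(z)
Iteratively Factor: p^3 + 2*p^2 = (p + 2)*(p^2) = p*(p + 2)*(p)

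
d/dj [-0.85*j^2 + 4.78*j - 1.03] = 4.78 - 1.7*j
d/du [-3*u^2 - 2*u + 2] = -6*u - 2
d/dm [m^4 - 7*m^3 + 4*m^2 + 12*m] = 4*m^3 - 21*m^2 + 8*m + 12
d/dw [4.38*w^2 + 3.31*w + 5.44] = 8.76*w + 3.31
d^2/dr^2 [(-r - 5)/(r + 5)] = 0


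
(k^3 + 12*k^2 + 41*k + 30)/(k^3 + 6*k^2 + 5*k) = (k + 6)/k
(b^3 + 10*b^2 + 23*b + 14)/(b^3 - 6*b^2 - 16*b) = (b^2 + 8*b + 7)/(b*(b - 8))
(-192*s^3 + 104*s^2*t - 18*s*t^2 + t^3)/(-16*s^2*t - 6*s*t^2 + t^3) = (24*s^2 - 10*s*t + t^2)/(t*(2*s + t))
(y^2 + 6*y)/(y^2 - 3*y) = (y + 6)/(y - 3)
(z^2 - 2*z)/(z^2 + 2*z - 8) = z/(z + 4)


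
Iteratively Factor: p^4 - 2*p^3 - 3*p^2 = (p)*(p^3 - 2*p^2 - 3*p) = p^2*(p^2 - 2*p - 3) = p^2*(p - 3)*(p + 1)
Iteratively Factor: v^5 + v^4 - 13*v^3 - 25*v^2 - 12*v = (v - 4)*(v^4 + 5*v^3 + 7*v^2 + 3*v) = (v - 4)*(v + 1)*(v^3 + 4*v^2 + 3*v) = (v - 4)*(v + 1)*(v + 3)*(v^2 + v) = (v - 4)*(v + 1)^2*(v + 3)*(v)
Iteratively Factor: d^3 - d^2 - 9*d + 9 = (d - 3)*(d^2 + 2*d - 3) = (d - 3)*(d - 1)*(d + 3)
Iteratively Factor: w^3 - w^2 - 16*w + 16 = (w - 4)*(w^2 + 3*w - 4) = (w - 4)*(w - 1)*(w + 4)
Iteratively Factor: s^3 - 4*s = (s - 2)*(s^2 + 2*s) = s*(s - 2)*(s + 2)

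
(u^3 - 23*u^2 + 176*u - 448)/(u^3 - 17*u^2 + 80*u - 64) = (u - 7)/(u - 1)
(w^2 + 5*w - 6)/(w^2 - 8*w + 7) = (w + 6)/(w - 7)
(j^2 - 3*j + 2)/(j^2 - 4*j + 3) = (j - 2)/(j - 3)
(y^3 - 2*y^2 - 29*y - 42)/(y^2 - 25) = (y^3 - 2*y^2 - 29*y - 42)/(y^2 - 25)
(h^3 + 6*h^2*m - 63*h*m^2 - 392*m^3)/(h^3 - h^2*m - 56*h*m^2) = (h + 7*m)/h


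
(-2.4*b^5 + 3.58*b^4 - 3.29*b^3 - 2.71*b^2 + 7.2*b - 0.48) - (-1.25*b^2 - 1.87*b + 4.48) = -2.4*b^5 + 3.58*b^4 - 3.29*b^3 - 1.46*b^2 + 9.07*b - 4.96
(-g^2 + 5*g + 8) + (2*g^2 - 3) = g^2 + 5*g + 5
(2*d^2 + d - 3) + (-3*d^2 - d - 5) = -d^2 - 8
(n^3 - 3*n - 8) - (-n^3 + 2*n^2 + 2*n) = 2*n^3 - 2*n^2 - 5*n - 8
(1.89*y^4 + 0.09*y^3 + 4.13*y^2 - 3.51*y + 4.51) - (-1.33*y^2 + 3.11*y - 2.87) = 1.89*y^4 + 0.09*y^3 + 5.46*y^2 - 6.62*y + 7.38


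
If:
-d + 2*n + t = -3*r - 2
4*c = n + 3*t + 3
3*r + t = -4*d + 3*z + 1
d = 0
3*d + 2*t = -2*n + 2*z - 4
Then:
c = 3*z/2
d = 0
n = -3*z/2 - 3/2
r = z/6 + 1/2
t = 5*z/2 - 1/2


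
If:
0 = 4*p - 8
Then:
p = 2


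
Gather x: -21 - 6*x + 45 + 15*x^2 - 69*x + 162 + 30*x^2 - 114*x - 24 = 45*x^2 - 189*x + 162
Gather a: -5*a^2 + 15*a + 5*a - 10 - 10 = -5*a^2 + 20*a - 20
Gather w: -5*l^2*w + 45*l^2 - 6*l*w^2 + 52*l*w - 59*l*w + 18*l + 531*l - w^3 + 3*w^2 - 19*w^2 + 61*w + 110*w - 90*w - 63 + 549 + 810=45*l^2 + 549*l - w^3 + w^2*(-6*l - 16) + w*(-5*l^2 - 7*l + 81) + 1296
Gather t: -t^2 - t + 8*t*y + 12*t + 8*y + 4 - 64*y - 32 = -t^2 + t*(8*y + 11) - 56*y - 28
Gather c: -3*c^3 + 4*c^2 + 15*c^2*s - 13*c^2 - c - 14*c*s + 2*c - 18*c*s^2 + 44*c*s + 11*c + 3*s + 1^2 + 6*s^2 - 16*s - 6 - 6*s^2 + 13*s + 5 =-3*c^3 + c^2*(15*s - 9) + c*(-18*s^2 + 30*s + 12)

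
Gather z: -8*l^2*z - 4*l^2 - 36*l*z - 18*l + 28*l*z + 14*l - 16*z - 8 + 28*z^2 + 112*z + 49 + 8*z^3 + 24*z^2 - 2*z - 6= -4*l^2 - 4*l + 8*z^3 + 52*z^2 + z*(-8*l^2 - 8*l + 94) + 35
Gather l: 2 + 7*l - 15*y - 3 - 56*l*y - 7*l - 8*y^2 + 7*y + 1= -56*l*y - 8*y^2 - 8*y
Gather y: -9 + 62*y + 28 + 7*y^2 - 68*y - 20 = 7*y^2 - 6*y - 1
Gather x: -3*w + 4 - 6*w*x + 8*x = -3*w + x*(8 - 6*w) + 4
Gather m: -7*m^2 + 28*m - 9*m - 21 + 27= -7*m^2 + 19*m + 6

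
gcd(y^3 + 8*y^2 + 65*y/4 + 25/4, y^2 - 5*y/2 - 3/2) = y + 1/2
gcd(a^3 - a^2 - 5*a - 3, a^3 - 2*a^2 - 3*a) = a^2 - 2*a - 3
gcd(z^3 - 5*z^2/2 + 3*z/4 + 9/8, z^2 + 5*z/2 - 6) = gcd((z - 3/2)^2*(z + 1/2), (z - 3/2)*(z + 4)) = z - 3/2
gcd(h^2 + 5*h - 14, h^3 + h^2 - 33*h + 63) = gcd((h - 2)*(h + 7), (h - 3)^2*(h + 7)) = h + 7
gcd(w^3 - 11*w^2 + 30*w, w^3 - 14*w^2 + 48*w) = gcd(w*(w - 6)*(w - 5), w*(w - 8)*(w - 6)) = w^2 - 6*w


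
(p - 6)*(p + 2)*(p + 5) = p^3 + p^2 - 32*p - 60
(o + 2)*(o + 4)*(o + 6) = o^3 + 12*o^2 + 44*o + 48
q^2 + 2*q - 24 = (q - 4)*(q + 6)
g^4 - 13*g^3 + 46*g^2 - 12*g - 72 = (g - 6)^2*(g - 2)*(g + 1)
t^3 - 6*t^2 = t^2*(t - 6)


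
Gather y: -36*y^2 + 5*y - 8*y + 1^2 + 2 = -36*y^2 - 3*y + 3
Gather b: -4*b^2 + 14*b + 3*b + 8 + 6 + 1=-4*b^2 + 17*b + 15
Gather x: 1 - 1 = 0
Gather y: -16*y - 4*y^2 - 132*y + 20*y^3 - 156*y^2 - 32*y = 20*y^3 - 160*y^2 - 180*y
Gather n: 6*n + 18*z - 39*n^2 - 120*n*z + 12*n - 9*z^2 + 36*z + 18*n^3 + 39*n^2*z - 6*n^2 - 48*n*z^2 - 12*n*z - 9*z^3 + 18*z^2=18*n^3 + n^2*(39*z - 45) + n*(-48*z^2 - 132*z + 18) - 9*z^3 + 9*z^2 + 54*z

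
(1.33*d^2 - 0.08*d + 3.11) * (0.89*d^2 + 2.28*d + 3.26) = 1.1837*d^4 + 2.9612*d^3 + 6.9213*d^2 + 6.83*d + 10.1386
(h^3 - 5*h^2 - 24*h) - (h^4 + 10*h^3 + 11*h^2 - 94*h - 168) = -h^4 - 9*h^3 - 16*h^2 + 70*h + 168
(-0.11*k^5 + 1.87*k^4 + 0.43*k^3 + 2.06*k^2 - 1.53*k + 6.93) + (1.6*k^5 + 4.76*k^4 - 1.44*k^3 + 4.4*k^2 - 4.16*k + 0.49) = 1.49*k^5 + 6.63*k^4 - 1.01*k^3 + 6.46*k^2 - 5.69*k + 7.42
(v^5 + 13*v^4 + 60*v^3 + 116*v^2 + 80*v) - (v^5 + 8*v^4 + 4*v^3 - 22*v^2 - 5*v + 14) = 5*v^4 + 56*v^3 + 138*v^2 + 85*v - 14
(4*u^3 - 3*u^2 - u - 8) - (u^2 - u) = 4*u^3 - 4*u^2 - 8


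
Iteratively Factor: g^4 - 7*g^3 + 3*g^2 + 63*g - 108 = (g + 3)*(g^3 - 10*g^2 + 33*g - 36) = (g - 4)*(g + 3)*(g^2 - 6*g + 9) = (g - 4)*(g - 3)*(g + 3)*(g - 3)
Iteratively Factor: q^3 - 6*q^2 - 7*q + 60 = (q + 3)*(q^2 - 9*q + 20) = (q - 4)*(q + 3)*(q - 5)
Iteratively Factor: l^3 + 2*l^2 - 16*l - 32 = (l + 4)*(l^2 - 2*l - 8) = (l + 2)*(l + 4)*(l - 4)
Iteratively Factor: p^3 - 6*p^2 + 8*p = (p - 4)*(p^2 - 2*p) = p*(p - 4)*(p - 2)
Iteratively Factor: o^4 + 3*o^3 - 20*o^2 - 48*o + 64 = (o + 4)*(o^3 - o^2 - 16*o + 16) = (o - 1)*(o + 4)*(o^2 - 16) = (o - 4)*(o - 1)*(o + 4)*(o + 4)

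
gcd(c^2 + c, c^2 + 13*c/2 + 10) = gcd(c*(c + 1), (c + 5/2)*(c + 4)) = 1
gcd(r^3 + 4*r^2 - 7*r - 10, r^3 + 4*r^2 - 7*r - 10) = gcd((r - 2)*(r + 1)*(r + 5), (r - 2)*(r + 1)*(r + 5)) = r^3 + 4*r^2 - 7*r - 10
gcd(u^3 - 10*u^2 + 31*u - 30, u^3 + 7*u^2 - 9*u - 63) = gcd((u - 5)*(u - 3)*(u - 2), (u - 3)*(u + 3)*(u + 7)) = u - 3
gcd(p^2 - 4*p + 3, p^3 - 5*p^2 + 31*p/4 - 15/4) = p - 1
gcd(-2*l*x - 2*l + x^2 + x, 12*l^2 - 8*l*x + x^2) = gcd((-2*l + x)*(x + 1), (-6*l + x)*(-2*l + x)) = -2*l + x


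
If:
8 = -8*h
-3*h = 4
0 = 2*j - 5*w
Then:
No Solution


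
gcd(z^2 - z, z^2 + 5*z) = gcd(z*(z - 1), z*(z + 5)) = z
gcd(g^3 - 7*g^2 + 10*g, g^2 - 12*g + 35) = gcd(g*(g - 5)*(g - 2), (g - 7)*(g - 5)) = g - 5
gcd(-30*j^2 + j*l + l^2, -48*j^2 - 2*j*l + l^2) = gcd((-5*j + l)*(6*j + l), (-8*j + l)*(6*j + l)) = 6*j + l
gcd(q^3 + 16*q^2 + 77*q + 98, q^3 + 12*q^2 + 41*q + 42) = q^2 + 9*q + 14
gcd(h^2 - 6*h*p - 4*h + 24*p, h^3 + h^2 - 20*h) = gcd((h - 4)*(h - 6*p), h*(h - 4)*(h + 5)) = h - 4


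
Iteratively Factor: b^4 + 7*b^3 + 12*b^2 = (b)*(b^3 + 7*b^2 + 12*b) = b^2*(b^2 + 7*b + 12) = b^2*(b + 4)*(b + 3)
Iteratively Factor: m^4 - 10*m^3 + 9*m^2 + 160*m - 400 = (m - 5)*(m^3 - 5*m^2 - 16*m + 80) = (m - 5)*(m + 4)*(m^2 - 9*m + 20) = (m - 5)^2*(m + 4)*(m - 4)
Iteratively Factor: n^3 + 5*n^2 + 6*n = (n + 3)*(n^2 + 2*n) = n*(n + 3)*(n + 2)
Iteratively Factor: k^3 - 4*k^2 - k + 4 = (k - 1)*(k^2 - 3*k - 4) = (k - 1)*(k + 1)*(k - 4)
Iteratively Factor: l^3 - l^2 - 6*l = (l - 3)*(l^2 + 2*l) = (l - 3)*(l + 2)*(l)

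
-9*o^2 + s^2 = (-3*o + s)*(3*o + s)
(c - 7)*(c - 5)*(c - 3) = c^3 - 15*c^2 + 71*c - 105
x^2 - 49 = (x - 7)*(x + 7)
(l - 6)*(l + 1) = l^2 - 5*l - 6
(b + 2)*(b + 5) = b^2 + 7*b + 10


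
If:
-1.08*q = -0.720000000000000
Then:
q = 0.67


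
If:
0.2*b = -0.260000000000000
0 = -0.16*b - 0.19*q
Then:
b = -1.30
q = 1.09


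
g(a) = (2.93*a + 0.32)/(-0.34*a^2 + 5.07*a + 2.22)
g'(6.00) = 0.10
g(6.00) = 0.88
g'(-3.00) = 0.05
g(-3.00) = 0.53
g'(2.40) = 0.07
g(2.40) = 0.59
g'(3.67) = 0.07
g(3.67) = 0.68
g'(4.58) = 0.08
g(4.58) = 0.75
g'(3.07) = 0.07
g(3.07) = 0.64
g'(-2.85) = 0.05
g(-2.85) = 0.54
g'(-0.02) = 1.09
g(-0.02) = 0.12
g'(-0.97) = 0.62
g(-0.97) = 0.84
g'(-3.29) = 0.05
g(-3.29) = 0.51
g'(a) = (0.68*a - 5.07)*(2.93*a + 0.32)/(-0.34*a^2 + 5.07*a + 2.22)^2 + 2.93/(-0.34*a^2 + 5.07*a + 2.22)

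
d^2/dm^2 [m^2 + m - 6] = 2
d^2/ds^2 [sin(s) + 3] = -sin(s)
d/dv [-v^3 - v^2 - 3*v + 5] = -3*v^2 - 2*v - 3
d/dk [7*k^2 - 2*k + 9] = 14*k - 2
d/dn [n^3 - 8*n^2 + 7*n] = 3*n^2 - 16*n + 7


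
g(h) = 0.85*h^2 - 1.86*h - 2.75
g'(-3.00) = -6.96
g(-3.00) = 10.48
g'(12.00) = 18.54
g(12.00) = 97.33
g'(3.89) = 4.75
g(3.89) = 2.88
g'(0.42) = -1.15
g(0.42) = -3.38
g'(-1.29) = -4.05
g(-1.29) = 1.06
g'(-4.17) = -8.95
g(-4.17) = 19.79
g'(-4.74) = -9.92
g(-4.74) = 25.16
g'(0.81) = -0.48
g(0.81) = -3.70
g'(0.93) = -0.28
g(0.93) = -3.74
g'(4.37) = 5.57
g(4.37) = 5.35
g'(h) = 1.7*h - 1.86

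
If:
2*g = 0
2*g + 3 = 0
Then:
No Solution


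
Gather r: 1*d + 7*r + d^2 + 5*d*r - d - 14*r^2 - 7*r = d^2 + 5*d*r - 14*r^2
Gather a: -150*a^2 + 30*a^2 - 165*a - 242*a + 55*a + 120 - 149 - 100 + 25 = -120*a^2 - 352*a - 104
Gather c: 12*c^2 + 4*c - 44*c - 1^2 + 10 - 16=12*c^2 - 40*c - 7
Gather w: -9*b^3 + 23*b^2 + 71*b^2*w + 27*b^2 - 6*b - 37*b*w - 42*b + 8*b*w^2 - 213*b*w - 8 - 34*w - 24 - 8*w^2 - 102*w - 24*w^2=-9*b^3 + 50*b^2 - 48*b + w^2*(8*b - 32) + w*(71*b^2 - 250*b - 136) - 32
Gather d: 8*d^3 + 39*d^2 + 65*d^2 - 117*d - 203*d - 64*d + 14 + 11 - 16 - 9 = 8*d^3 + 104*d^2 - 384*d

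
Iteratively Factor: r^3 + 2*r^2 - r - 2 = (r + 2)*(r^2 - 1) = (r - 1)*(r + 2)*(r + 1)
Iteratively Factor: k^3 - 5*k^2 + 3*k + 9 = (k - 3)*(k^2 - 2*k - 3) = (k - 3)^2*(k + 1)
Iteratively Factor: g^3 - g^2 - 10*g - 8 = (g + 1)*(g^2 - 2*g - 8) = (g + 1)*(g + 2)*(g - 4)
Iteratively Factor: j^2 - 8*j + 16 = (j - 4)*(j - 4)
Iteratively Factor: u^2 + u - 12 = (u - 3)*(u + 4)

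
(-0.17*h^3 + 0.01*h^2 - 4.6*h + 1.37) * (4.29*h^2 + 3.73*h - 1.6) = -0.7293*h^5 - 0.5912*h^4 - 19.4247*h^3 - 11.2967*h^2 + 12.4701*h - 2.192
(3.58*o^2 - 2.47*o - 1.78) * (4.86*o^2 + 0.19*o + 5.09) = 17.3988*o^4 - 11.324*o^3 + 9.1021*o^2 - 12.9105*o - 9.0602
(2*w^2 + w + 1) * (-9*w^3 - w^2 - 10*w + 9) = -18*w^5 - 11*w^4 - 30*w^3 + 7*w^2 - w + 9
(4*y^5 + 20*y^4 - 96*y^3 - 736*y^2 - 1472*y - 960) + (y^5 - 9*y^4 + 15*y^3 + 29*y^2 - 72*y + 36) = 5*y^5 + 11*y^4 - 81*y^3 - 707*y^2 - 1544*y - 924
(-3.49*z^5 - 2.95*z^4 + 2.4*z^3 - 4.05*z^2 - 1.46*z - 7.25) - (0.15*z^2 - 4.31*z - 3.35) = -3.49*z^5 - 2.95*z^4 + 2.4*z^3 - 4.2*z^2 + 2.85*z - 3.9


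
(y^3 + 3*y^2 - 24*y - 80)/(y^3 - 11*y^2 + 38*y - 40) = (y^2 + 8*y + 16)/(y^2 - 6*y + 8)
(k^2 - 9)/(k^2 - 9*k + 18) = (k + 3)/(k - 6)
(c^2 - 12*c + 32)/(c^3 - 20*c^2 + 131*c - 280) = (c - 4)/(c^2 - 12*c + 35)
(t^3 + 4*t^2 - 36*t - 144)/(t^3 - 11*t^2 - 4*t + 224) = (t^2 - 36)/(t^2 - 15*t + 56)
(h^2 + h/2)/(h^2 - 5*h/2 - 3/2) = h/(h - 3)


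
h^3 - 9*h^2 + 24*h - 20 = (h - 5)*(h - 2)^2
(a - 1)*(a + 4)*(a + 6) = a^3 + 9*a^2 + 14*a - 24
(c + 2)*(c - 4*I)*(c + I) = c^3 + 2*c^2 - 3*I*c^2 + 4*c - 6*I*c + 8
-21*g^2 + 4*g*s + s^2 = (-3*g + s)*(7*g + s)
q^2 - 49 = (q - 7)*(q + 7)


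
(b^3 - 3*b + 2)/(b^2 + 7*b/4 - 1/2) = 4*(b^2 - 2*b + 1)/(4*b - 1)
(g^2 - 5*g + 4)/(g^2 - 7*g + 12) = (g - 1)/(g - 3)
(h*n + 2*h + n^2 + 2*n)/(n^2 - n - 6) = (h + n)/(n - 3)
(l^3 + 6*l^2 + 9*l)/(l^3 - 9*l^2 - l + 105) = l*(l + 3)/(l^2 - 12*l + 35)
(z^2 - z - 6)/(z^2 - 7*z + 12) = (z + 2)/(z - 4)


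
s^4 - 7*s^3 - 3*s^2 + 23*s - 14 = (s - 7)*(s - 1)^2*(s + 2)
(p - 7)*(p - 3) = p^2 - 10*p + 21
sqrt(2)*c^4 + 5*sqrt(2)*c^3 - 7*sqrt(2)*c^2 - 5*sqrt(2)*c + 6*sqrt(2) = (c - 1)^2*(c + 6)*(sqrt(2)*c + sqrt(2))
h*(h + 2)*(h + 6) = h^3 + 8*h^2 + 12*h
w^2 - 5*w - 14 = (w - 7)*(w + 2)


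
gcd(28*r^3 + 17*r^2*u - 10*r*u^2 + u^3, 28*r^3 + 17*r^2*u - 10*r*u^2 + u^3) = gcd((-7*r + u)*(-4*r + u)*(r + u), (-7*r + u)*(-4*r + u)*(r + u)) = 28*r^3 + 17*r^2*u - 10*r*u^2 + u^3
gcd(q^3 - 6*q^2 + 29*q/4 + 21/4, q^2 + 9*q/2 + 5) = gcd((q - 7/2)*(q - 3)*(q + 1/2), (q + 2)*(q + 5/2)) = 1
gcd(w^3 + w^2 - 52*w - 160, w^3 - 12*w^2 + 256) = w^2 - 4*w - 32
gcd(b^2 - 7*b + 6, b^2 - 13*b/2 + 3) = b - 6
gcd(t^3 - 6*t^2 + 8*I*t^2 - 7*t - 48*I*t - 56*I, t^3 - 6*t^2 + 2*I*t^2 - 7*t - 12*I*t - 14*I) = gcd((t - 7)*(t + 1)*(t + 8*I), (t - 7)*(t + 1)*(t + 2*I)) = t^2 - 6*t - 7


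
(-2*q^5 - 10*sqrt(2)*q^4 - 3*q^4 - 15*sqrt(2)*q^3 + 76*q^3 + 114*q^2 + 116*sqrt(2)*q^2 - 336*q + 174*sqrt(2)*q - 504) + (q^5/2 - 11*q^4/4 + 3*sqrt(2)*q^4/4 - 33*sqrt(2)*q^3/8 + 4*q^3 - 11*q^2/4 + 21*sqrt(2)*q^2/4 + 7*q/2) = -3*q^5/2 - 37*sqrt(2)*q^4/4 - 23*q^4/4 - 153*sqrt(2)*q^3/8 + 80*q^3 + 445*q^2/4 + 485*sqrt(2)*q^2/4 - 665*q/2 + 174*sqrt(2)*q - 504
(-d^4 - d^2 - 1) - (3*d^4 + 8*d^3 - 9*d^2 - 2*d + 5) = -4*d^4 - 8*d^3 + 8*d^2 + 2*d - 6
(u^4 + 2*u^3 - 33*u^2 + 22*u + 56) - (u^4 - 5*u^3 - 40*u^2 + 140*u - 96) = 7*u^3 + 7*u^2 - 118*u + 152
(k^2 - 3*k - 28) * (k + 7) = k^3 + 4*k^2 - 49*k - 196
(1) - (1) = 0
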